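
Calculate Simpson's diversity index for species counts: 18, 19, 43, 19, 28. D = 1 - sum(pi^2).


Total N = 18 + 19 + 43 + 19 + 28 = 127
Per-species terms:
  p = 18/127 = 0.141732; p^2 = 0.141732^2 = 0.020088
  p = 19/127 = 0.149606; p^2 = 0.149606^2 = 0.022382
  p = 43/127 = 0.338583; p^2 = 0.338583^2 = 0.114638
  p = 19/127 = 0.149606; p^2 = 0.149606^2 = 0.022382
  p = 28/127 = 0.220472; p^2 = 0.220472^2 = 0.048608
sum(p^2) = 0.020088 + 0.022382 + 0.114638 + 0.022382 + 0.048608 = 0.228098
D = 1 - 0.228098 = 0.771902 ≈ 0.7719

0.7719


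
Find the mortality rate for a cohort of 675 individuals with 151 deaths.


Mortality rate = 151 / 675 = 0.223704 ≈ 0.2237

0.2237


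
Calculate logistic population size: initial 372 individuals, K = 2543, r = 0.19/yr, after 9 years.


(K - N0)/N0 = (2543 - 372)/372 = 2171/372 = 5.83602
r*t = 0.19 * 9 = 1.71; exp(-1.71) = 0.180866
5.83602 * 0.180866 = 1.05554
1 + 1.05554 = 2.05554
N = 2543 / 2.05554 = 1237.14 ≈ 1237

1237


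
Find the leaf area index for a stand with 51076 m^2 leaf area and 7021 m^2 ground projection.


LAI = 51076 / 7021 = 7.2747 ≈ 7.27

7.27


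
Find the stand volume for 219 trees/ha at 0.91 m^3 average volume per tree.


V_stand = 219 * 0.91 = 199.29 ≈ 199.3 m^3/ha

199.3 m^3/ha


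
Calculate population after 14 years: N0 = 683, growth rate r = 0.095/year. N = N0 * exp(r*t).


r*t = 0.095 * 14 = 1.33
exp(1.33) = 3.78104
N = 683 * 3.78104 = 2582.45 ≈ 2582

2582


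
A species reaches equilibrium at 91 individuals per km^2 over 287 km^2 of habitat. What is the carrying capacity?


K = 91 * 287 = 26117 individuals

26117 individuals


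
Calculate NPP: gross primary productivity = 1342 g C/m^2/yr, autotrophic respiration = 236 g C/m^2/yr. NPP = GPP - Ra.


NPP = GPP - Ra = 1342 - 236 = 1106 g C/m^2/yr

1106 g C/m^2/yr


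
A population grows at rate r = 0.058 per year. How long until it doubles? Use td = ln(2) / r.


td = ln(2) / 0.058 = 0.693147 / 0.058 = 11.9508 ≈ 12.0 years

12.0 years


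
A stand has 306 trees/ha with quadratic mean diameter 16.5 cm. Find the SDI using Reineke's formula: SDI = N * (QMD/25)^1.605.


QMD/25 = 16.5/25 = 0.66
(0.66)^1.605 = exp(1.605 * ln(0.66)) = exp(1.605 * (-0.415515)) = exp(-0.666902) = 0.513296
SDI = 306 * 0.513296 = 157.069 ≈ 157

157


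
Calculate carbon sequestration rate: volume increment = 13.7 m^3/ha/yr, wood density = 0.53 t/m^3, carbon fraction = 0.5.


C = 13.7 * 0.53 * 0.5 = 3.6305 ≈ 3.63 t C/ha/yr

3.63 t C/ha/yr


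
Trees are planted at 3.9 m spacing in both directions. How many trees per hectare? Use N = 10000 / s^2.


N = 10000 / 3.9^2 = 10000 / 15.21 = 657.462 ≈ 657 trees/ha

657 trees/ha


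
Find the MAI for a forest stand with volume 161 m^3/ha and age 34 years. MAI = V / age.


MAI = 161 / 34 = 4.7353 ≈ 4.74 m^3/ha/yr

4.74 m^3/ha/yr


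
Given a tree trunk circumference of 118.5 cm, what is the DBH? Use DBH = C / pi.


DBH = C / pi = 118.5 / 3.141593 = 37.7197 ≈ 37.72 cm

37.72 cm


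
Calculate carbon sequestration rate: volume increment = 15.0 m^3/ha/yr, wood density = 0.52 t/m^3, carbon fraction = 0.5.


C = 15.0 * 0.52 * 0.5 = 3.90 t C/ha/yr

3.90 t C/ha/yr


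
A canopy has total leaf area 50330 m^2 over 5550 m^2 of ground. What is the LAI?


LAI = 50330 / 5550 = 9.0685 ≈ 9.07

9.07


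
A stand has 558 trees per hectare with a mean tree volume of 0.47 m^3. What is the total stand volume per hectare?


V_stand = 558 * 0.47 = 262.26 ≈ 262.3 m^3/ha

262.3 m^3/ha


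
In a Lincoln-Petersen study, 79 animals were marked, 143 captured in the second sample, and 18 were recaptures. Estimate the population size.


N = M * C / R = 79 * 143 / 18 = 11297 / 18 = 627.61 ≈ 628

628 individuals


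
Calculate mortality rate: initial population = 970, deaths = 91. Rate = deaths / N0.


Mortality rate = 91 / 970 = 0.093814 ≈ 0.0938

0.0938


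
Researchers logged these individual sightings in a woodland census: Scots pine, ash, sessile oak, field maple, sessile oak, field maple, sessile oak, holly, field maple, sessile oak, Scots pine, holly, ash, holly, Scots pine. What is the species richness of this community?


Total individuals logged = 15
Distinct species (count of individuals): Scots pine (3), ash (2), sessile oak (4), field maple (3), holly (3)
Species richness = number of distinct species = 5

5


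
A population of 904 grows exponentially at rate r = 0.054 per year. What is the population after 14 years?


r*t = 0.054 * 14 = 0.756
exp(0.756) = 2.12974
N = 904 * 2.12974 = 1925.28 ≈ 1925

1925


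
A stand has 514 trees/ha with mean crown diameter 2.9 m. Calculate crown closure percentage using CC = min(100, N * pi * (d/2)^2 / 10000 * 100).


(d/2)^2 = (2.9/2)^2 = 1.45^2 = 2.1025
Crown area = 3.141593 * 2.1025 = 6.60520 m^2
N * area / 10000 * 100 = 514 * 6.60520 / 10000 * 100 = 33.9507
CC = min(100, 33.9507) = 33.9507 ≈ 34.0%

34.0%


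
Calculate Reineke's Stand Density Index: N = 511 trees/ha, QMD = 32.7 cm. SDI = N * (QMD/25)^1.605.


QMD/25 = 32.7/25 = 1.308
(1.308)^1.605 = exp(1.605 * ln(1.308)) = exp(1.605 * 0.268499) = exp(0.430941) = 1.53870
SDI = 511 * 1.53870 = 786.276 ≈ 786

786


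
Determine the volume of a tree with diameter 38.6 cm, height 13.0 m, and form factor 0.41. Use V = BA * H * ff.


(D/200)^2 = (38.6/200)^2 = 0.193^2 = 0.037249
BA = 3.141593 * 0.037249 = 0.117021 m^2
V = 0.117021 * 13.0 * 0.41 = 0.623722 ≈ 0.624 m^3

0.624 m^3


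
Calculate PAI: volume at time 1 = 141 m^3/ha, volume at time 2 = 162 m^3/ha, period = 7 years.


PAI = (V2 - V1) / period = (162 - 141) / 7 = 21 / 7 = 3.00 m^3/ha/yr

3.00 m^3/ha/yr


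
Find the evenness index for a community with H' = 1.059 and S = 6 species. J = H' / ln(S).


ln(6) = 1.79176
J = H' / ln(S) = 1.059 / 1.79176 = 0.591039 ≈ 0.5910

0.5910


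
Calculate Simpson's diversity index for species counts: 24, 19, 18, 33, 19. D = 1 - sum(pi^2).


Total N = 24 + 19 + 18 + 33 + 19 = 113
Per-species terms:
  p = 24/113 = 0.212389; p^2 = 0.212389^2 = 0.045109
  p = 19/113 = 0.168142; p^2 = 0.168142^2 = 0.028272
  p = 18/113 = 0.159292; p^2 = 0.159292^2 = 0.025374
  p = 33/113 = 0.292035; p^2 = 0.292035^2 = 0.085284
  p = 19/113 = 0.168142; p^2 = 0.168142^2 = 0.028272
sum(p^2) = 0.045109 + 0.028272 + 0.025374 + 0.085284 + 0.028272 = 0.212311
D = 1 - 0.212311 = 0.787689 ≈ 0.7877

0.7877


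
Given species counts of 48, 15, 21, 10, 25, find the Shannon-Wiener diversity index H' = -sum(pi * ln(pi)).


Total N = 48 + 15 + 21 + 10 + 25 = 119
Per-species terms:
  p = 48/119 = 0.403361; ln(p) = -0.907923; p*ln(p) = 0.403361 * (-0.907923) = -0.366221
  p = 15/119 = 0.126050; ln(p) = -2.071077; p*ln(p) = 0.126050 * (-2.071077) = -0.261059
  p = 21/119 = 0.176471; ln(p) = -1.734599; p*ln(p) = 0.176471 * (-1.734599) = -0.306106
  p = 10/119 = 0.084034; ln(p) = -2.476534; p*ln(p) = 0.084034 * (-2.476534) = -0.208113
  p = 25/119 = 0.210084; ln(p) = -1.560248; p*ln(p) = 0.210084 * (-1.560248) = -0.327783
sum(p*ln(p)) = (-0.366221) + (-0.261059) + (-0.306106) + (-0.208113) + (-0.327783) = -1.469282
H' = -(-1.469282) = 1.469282 ≈ 1.4693

1.4693


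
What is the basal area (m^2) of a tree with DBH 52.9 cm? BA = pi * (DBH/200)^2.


D/200 = 52.9/200 = 0.2645 m
(D/200)^2 = 0.2645^2 = 0.06996025
BA = 3.141593 * 0.06996025 = 0.219787 ≈ 0.2198 m^2

0.2198 m^2


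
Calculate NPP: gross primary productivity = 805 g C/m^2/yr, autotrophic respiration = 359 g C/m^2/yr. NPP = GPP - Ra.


NPP = GPP - Ra = 805 - 359 = 446 g C/m^2/yr

446 g C/m^2/yr


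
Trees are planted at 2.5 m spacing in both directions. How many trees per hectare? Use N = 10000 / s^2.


N = 10000 / 2.5^2 = 10000 / 6.25 = 1600.00 ≈ 1600 trees/ha

1600 trees/ha


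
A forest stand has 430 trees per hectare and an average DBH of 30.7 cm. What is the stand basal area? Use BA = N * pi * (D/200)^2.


(D/200)^2 = (30.7/200)^2 = 0.1535^2 = 0.02356225
Individual BA = 3.141593 * 0.02356225 = 0.0740230 m^2
Stand BA = 430 * 0.0740230 = 31.8299 ≈ 31.83 m^2/ha

31.83 m^2/ha


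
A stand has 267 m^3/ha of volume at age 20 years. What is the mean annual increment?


MAI = 267 / 20 = 13.35 m^3/ha/yr

13.35 m^3/ha/yr


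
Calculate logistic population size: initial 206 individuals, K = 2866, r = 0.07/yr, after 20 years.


(K - N0)/N0 = (2866 - 206)/206 = 2660/206 = 12.9126
r*t = 0.07 * 20 = 1.4; exp(-1.4) = 0.246597
12.9126 * 0.246597 = 3.18421
1 + 3.18421 = 4.18421
N = 2866 / 4.18421 = 684.956 ≈ 685

685


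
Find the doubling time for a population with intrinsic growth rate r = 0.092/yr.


td = ln(2) / 0.092 = 0.693147 / 0.092 = 7.53421 ≈ 7.5 years

7.5 years


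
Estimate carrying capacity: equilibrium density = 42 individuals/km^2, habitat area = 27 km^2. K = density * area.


K = 42 * 27 = 1134 individuals

1134 individuals


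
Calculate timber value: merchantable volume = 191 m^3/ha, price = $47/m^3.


Value = 191 * 47 = $8977/ha

$8977/ha


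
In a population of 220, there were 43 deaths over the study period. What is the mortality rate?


Mortality rate = 43 / 220 = 0.195455 ≈ 0.1955

0.1955


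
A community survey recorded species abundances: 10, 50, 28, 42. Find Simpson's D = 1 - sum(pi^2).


Total N = 10 + 50 + 28 + 42 = 130
Per-species terms:
  p = 10/130 = 0.076923; p^2 = 0.076923^2 = 0.005917
  p = 50/130 = 0.384615; p^2 = 0.384615^2 = 0.147929
  p = 28/130 = 0.215385; p^2 = 0.215385^2 = 0.046391
  p = 42/130 = 0.323077; p^2 = 0.323077^2 = 0.104379
sum(p^2) = 0.005917 + 0.147929 + 0.046391 + 0.104379 = 0.304616
D = 1 - 0.304616 = 0.695384 ≈ 0.6954

0.6954


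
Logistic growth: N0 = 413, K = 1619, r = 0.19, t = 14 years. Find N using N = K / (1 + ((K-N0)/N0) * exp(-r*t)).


(K - N0)/N0 = (1619 - 413)/413 = 1206/413 = 2.92010
r*t = 0.19 * 14 = 2.66; exp(-2.66) = 0.0699482
2.92010 * 0.0699482 = 0.204256
1 + 0.204256 = 1.20426
N = 1619 / 1.20426 = 1344.39 ≈ 1344

1344


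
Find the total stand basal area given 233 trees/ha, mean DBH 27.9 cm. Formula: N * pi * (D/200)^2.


(D/200)^2 = (27.9/200)^2 = 0.1395^2 = 0.01946025
Individual BA = 3.141593 * 0.01946025 = 0.0611362 m^2
Stand BA = 233 * 0.0611362 = 14.2447 ≈ 14.24 m^2/ha

14.24 m^2/ha


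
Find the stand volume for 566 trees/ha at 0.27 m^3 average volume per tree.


V_stand = 566 * 0.27 = 152.82 ≈ 152.8 m^3/ha

152.8 m^3/ha


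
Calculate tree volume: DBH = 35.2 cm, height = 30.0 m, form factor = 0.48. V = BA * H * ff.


(D/200)^2 = (35.2/200)^2 = 0.176^2 = 0.030976
BA = 3.141593 * 0.030976 = 0.0973140 m^2
V = 0.0973140 * 30.0 * 0.48 = 1.40132 ≈ 1.401 m^3

1.401 m^3


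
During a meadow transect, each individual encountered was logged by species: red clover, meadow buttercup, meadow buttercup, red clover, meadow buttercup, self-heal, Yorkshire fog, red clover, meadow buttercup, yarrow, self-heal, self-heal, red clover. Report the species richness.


Total individuals logged = 13
Distinct species (count of individuals): red clover (4), meadow buttercup (4), self-heal (3), Yorkshire fog (1), yarrow (1)
Species richness = number of distinct species = 5

5


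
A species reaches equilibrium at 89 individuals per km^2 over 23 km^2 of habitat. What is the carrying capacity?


K = 89 * 23 = 2047 individuals

2047 individuals


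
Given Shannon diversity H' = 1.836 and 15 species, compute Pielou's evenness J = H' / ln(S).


ln(15) = 2.70805
J = H' / ln(S) = 1.836 / 2.70805 = 0.677979 ≈ 0.6780

0.6780


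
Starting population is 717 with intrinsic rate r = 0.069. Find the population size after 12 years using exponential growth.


r*t = 0.069 * 12 = 0.828
exp(0.828) = 2.28874
N = 717 * 2.28874 = 1641.03 ≈ 1641

1641


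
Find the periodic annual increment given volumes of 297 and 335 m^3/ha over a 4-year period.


PAI = (V2 - V1) / period = (335 - 297) / 4 = 38 / 4 = 9.50 m^3/ha/yr

9.50 m^3/ha/yr


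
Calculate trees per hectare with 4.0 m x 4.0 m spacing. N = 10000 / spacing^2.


N = 10000 / 4.0^2 = 10000 / 16 = 625.000 ≈ 625 trees/ha

625 trees/ha


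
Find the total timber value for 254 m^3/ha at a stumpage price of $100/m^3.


Value = 254 * 100 = $25400/ha

$25400/ha


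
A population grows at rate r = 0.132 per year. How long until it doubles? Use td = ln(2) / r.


td = ln(2) / 0.132 = 0.693147 / 0.132 = 5.25111 ≈ 5.3 years

5.3 years


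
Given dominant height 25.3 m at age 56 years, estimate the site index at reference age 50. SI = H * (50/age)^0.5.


50/56 = 0.892857
(0.892857)^0.5 = 0.944911
SI = 25.3 * 0.944911 = 23.9062 ≈ 23.9 m

23.9 m


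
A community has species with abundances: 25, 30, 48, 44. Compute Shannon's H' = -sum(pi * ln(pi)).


Total N = 25 + 30 + 48 + 44 = 147
Per-species terms:
  p = 25/147 = 0.170068; ln(p) = -1.771557; p*ln(p) = 0.170068 * (-1.771557) = -0.301285
  p = 30/147 = 0.204082; ln(p) = -1.589233; p*ln(p) = 0.204082 * (-1.589233) = -0.324334
  p = 48/147 = 0.326531; ln(p) = -1.119230; p*ln(p) = 0.326531 * (-1.119230) = -0.365463
  p = 44/147 = 0.299320; ln(p) = -1.206242; p*ln(p) = 0.299320 * (-1.206242) = -0.361052
sum(p*ln(p)) = (-0.301285) + (-0.324334) + (-0.365463) + (-0.361052) = -1.352134
H' = -(-1.352134) = 1.352134 ≈ 1.3521

1.3521


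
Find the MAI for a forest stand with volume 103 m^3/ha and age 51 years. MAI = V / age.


MAI = 103 / 51 = 2.0196 ≈ 2.02 m^3/ha/yr

2.02 m^3/ha/yr


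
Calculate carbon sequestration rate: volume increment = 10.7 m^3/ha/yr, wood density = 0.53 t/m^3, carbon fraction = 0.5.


C = 10.7 * 0.53 * 0.5 = 2.8355 ≈ 2.84 t C/ha/yr

2.84 t C/ha/yr


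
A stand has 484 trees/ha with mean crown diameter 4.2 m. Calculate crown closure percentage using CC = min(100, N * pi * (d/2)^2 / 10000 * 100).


(d/2)^2 = (4.2/2)^2 = 2.1^2 = 4.41
Crown area = 3.141593 * 4.41 = 13.8544 m^2
N * area / 10000 * 100 = 484 * 13.8544 / 10000 * 100 = 67.0553
CC = min(100, 67.0553) = 67.0553 ≈ 67.1%

67.1%


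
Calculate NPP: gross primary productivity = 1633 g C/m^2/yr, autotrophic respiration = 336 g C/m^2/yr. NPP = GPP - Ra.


NPP = GPP - Ra = 1633 - 336 = 1297 g C/m^2/yr

1297 g C/m^2/yr


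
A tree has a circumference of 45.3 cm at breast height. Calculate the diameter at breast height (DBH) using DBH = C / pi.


DBH = C / pi = 45.3 / 3.141593 = 14.4194 ≈ 14.42 cm

14.42 cm


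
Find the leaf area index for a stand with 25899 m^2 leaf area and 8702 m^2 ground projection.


LAI = 25899 / 8702 = 2.9762 ≈ 2.98

2.98


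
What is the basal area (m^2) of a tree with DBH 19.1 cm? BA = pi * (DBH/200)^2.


D/200 = 19.1/200 = 0.0955 m
(D/200)^2 = 0.0955^2 = 0.00912025
BA = 3.141593 * 0.00912025 = 0.0286521 ≈ 0.0287 m^2

0.0287 m^2


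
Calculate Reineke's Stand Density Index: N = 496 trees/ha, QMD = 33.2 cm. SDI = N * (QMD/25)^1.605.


QMD/25 = 33.2/25 = 1.328
(1.328)^1.605 = exp(1.605 * ln(1.328)) = exp(1.605 * 0.283674) = exp(0.455297) = 1.57664
SDI = 496 * 1.57664 = 782.013 ≈ 782

782


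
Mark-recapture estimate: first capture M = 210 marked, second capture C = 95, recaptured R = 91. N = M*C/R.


N = M * C / R = 210 * 95 / 91 = 19950 / 91 = 219.23 ≈ 219

219 individuals


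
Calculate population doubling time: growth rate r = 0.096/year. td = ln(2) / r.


td = ln(2) / 0.096 = 0.693147 / 0.096 = 7.22028 ≈ 7.2 years

7.2 years


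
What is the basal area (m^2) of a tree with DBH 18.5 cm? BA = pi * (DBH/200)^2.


D/200 = 18.5/200 = 0.0925 m
(D/200)^2 = 0.0925^2 = 0.00855625
BA = 3.141593 * 0.00855625 = 0.0268803 ≈ 0.0269 m^2

0.0269 m^2


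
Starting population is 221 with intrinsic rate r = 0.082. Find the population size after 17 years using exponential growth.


r*t = 0.082 * 17 = 1.394
exp(1.394) = 4.03094
N = 221 * 4.03094 = 890.838 ≈ 891

891


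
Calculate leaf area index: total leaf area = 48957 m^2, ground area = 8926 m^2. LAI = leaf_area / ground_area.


LAI = 48957 / 8926 = 5.4848 ≈ 5.48

5.48


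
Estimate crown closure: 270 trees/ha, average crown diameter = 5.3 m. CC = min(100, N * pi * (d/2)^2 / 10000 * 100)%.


(d/2)^2 = (5.3/2)^2 = 2.65^2 = 7.0225
Crown area = 3.141593 * 7.0225 = 22.0618 m^2
N * area / 10000 * 100 = 270 * 22.0618 / 10000 * 100 = 59.5669
CC = min(100, 59.5669) = 59.5669 ≈ 59.6%

59.6%


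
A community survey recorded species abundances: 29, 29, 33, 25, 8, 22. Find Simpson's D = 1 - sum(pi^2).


Total N = 29 + 29 + 33 + 25 + 8 + 22 = 146
Per-species terms:
  p = 29/146 = 0.198630; p^2 = 0.198630^2 = 0.039454
  p = 29/146 = 0.198630; p^2 = 0.198630^2 = 0.039454
  p = 33/146 = 0.226027; p^2 = 0.226027^2 = 0.051088
  p = 25/146 = 0.171233; p^2 = 0.171233^2 = 0.029321
  p = 8/146 = 0.054795; p^2 = 0.054795^2 = 0.003002
  p = 22/146 = 0.150685; p^2 = 0.150685^2 = 0.022706
sum(p^2) = 0.039454 + 0.039454 + 0.051088 + 0.029321 + 0.003002 + 0.022706 = 0.185025
D = 1 - 0.185025 = 0.814975 ≈ 0.8150

0.8150


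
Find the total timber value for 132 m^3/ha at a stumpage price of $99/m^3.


Value = 132 * 99 = $13068/ha

$13068/ha


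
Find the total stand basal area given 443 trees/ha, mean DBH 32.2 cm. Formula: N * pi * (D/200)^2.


(D/200)^2 = (32.2/200)^2 = 0.161^2 = 0.025921
Individual BA = 3.141593 * 0.025921 = 0.0814332 m^2
Stand BA = 443 * 0.0814332 = 36.0749 ≈ 36.07 m^2/ha

36.07 m^2/ha


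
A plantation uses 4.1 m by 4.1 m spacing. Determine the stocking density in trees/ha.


N = 10000 / 4.1^2 = 10000 / 16.81 = 594.884 ≈ 595 trees/ha

595 trees/ha


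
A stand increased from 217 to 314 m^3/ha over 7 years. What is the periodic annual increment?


PAI = (V2 - V1) / period = (314 - 217) / 7 = 97 / 7 = 13.8571 ≈ 13.86 m^3/ha/yr

13.86 m^3/ha/yr


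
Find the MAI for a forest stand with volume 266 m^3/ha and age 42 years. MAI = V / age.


MAI = 266 / 42 = 6.3333 ≈ 6.33 m^3/ha/yr

6.33 m^3/ha/yr


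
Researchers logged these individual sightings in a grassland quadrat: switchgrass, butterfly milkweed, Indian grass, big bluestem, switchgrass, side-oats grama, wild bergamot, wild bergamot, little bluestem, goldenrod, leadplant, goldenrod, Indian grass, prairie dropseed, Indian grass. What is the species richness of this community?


Total individuals logged = 15
Distinct species (count of individuals): switchgrass (2), butterfly milkweed (1), Indian grass (3), big bluestem (1), side-oats grama (1), wild bergamot (2), little bluestem (1), goldenrod (2), leadplant (1), prairie dropseed (1)
Species richness = number of distinct species = 10

10


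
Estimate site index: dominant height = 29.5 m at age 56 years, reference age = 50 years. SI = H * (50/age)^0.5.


50/56 = 0.892857
(0.892857)^0.5 = 0.944911
SI = 29.5 * 0.944911 = 27.8749 ≈ 27.9 m

27.9 m


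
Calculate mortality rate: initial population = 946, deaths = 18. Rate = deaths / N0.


Mortality rate = 18 / 946 = 0.019027 ≈ 0.0190

0.0190


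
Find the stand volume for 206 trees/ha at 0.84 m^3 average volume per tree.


V_stand = 206 * 0.84 = 173.04 ≈ 173.0 m^3/ha

173.0 m^3/ha


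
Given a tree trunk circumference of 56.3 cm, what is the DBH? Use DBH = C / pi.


DBH = C / pi = 56.3 / 3.141593 = 17.9208 ≈ 17.92 cm

17.92 cm


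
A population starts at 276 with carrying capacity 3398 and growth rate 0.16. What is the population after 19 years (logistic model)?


(K - N0)/N0 = (3398 - 276)/276 = 3122/276 = 11.3116
r*t = 0.16 * 19 = 3.04; exp(-3.04) = 0.0478349
11.3116 * 0.0478349 = 0.541089
1 + 0.541089 = 1.54109
N = 3398 / 1.54109 = 2204.93 ≈ 2205

2205


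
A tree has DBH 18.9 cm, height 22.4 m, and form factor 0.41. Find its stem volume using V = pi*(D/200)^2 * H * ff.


(D/200)^2 = (18.9/200)^2 = 0.0945^2 = 0.00893025
BA = 3.141593 * 0.00893025 = 0.0280552 m^2
V = 0.0280552 * 22.4 * 0.41 = 0.257659 ≈ 0.258 m^3

0.258 m^3


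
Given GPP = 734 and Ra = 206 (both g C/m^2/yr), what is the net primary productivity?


NPP = GPP - Ra = 734 - 206 = 528 g C/m^2/yr

528 g C/m^2/yr


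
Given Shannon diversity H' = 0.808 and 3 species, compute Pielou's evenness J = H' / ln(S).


ln(3) = 1.09861
J = H' / ln(S) = 0.808 / 1.09861 = 0.735475 ≈ 0.7355

0.7355


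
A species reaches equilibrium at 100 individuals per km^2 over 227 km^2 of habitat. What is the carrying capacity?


K = 100 * 227 = 22700 individuals

22700 individuals


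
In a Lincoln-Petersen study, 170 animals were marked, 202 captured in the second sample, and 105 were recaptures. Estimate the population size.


N = M * C / R = 170 * 202 / 105 = 34340 / 105 = 327.05 ≈ 327

327 individuals


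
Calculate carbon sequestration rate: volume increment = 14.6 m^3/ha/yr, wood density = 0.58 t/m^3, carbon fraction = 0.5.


C = 14.6 * 0.58 * 0.5 = 4.234 ≈ 4.23 t C/ha/yr

4.23 t C/ha/yr


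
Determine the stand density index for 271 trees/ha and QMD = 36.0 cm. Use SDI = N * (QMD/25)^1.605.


QMD/25 = 36.0/25 = 1.44
(1.44)^1.605 = exp(1.605 * ln(1.44)) = exp(1.605 * 0.364643) = exp(0.585252) = 1.79544
SDI = 271 * 1.79544 = 486.564 ≈ 487

487


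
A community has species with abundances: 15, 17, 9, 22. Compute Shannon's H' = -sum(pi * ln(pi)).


Total N = 15 + 17 + 9 + 22 = 63
Per-species terms:
  p = 15/63 = 0.238095; ln(p) = -1.435086; p*ln(p) = 0.238095 * (-1.435086) = -0.341687
  p = 17/63 = 0.269841; ln(p) = -1.309922; p*ln(p) = 0.269841 * (-1.309922) = -0.353471
  p = 9/63 = 0.142857; ln(p) = -1.945911; p*ln(p) = 0.142857 * (-1.945911) = -0.277987
  p = 22/63 = 0.349206; ln(p) = -1.052093; p*ln(p) = 0.349206 * (-1.052093) = -0.367397
sum(p*ln(p)) = (-0.341687) + (-0.353471) + (-0.277987) + (-0.367397) = -1.340542
H' = -(-1.340542) = 1.340542 ≈ 1.3405

1.3405


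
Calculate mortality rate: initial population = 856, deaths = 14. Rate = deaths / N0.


Mortality rate = 14 / 856 = 0.016355 ≈ 0.0164

0.0164


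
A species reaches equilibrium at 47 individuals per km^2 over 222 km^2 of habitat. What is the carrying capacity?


K = 47 * 222 = 10434 individuals

10434 individuals


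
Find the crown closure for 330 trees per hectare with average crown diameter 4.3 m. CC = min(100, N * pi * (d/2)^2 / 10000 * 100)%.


(d/2)^2 = (4.3/2)^2 = 2.15^2 = 4.6225
Crown area = 3.141593 * 4.6225 = 14.5220 m^2
N * area / 10000 * 100 = 330 * 14.5220 / 10000 * 100 = 47.9226
CC = min(100, 47.9226) = 47.9226 ≈ 47.9%

47.9%


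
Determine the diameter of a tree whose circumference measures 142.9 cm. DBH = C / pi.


DBH = C / pi = 142.9 / 3.141593 = 45.4865 ≈ 45.49 cm

45.49 cm


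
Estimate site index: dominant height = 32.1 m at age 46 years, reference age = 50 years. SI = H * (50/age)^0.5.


50/46 = 1.08696
(1.08696)^0.5 = 1.04257
SI = 32.1 * 1.04257 = 33.4665 ≈ 33.5 m

33.5 m


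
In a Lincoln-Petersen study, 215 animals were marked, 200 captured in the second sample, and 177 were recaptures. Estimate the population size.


N = M * C / R = 215 * 200 / 177 = 43000 / 177 = 242.94 ≈ 243

243 individuals


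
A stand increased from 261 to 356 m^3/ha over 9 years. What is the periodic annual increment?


PAI = (V2 - V1) / period = (356 - 261) / 9 = 95 / 9 = 10.5556 ≈ 10.56 m^3/ha/yr

10.56 m^3/ha/yr


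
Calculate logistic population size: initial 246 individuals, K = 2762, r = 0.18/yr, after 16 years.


(K - N0)/N0 = (2762 - 246)/246 = 2516/246 = 10.2276
r*t = 0.18 * 16 = 2.88; exp(-2.88) = 0.0561348
10.2276 * 0.0561348 = 0.574124
1 + 0.574124 = 1.57412
N = 2762 / 1.57412 = 1754.63 ≈ 1755

1755


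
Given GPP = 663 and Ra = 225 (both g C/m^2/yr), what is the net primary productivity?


NPP = GPP - Ra = 663 - 225 = 438 g C/m^2/yr

438 g C/m^2/yr


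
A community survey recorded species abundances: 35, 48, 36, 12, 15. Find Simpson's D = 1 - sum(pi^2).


Total N = 35 + 48 + 36 + 12 + 15 = 146
Per-species terms:
  p = 35/146 = 0.239726; p^2 = 0.239726^2 = 0.057469
  p = 48/146 = 0.328767; p^2 = 0.328767^2 = 0.108088
  p = 36/146 = 0.246575; p^2 = 0.246575^2 = 0.060799
  p = 12/146 = 0.082192; p^2 = 0.082192^2 = 0.006756
  p = 15/146 = 0.102740; p^2 = 0.102740^2 = 0.010556
sum(p^2) = 0.057469 + 0.108088 + 0.060799 + 0.006756 + 0.010556 = 0.243668
D = 1 - 0.243668 = 0.756332 ≈ 0.7563

0.7563


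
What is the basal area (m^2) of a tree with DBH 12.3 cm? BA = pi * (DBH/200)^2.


D/200 = 12.3/200 = 0.0615 m
(D/200)^2 = 0.0615^2 = 0.00378225
BA = 3.141593 * 0.00378225 = 0.0118823 ≈ 0.0119 m^2

0.0119 m^2


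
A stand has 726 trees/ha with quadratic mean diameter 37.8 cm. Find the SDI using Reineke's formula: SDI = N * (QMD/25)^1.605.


QMD/25 = 37.8/25 = 1.512
(1.512)^1.605 = exp(1.605 * ln(1.512)) = exp(1.605 * 0.413433) = exp(0.663560) = 1.94169
SDI = 726 * 1.94169 = 1409.67 ≈ 1410

1410


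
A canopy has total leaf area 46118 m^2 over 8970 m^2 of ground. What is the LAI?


LAI = 46118 / 8970 = 5.1414 ≈ 5.14

5.14


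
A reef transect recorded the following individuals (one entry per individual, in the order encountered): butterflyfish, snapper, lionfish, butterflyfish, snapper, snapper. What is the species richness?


Total individuals logged = 6
Distinct species (count of individuals): butterflyfish (2), snapper (3), lionfish (1)
Species richness = number of distinct species = 3

3


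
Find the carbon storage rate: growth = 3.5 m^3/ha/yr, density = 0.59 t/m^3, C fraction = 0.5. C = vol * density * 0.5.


C = 3.5 * 0.59 * 0.5 = 1.0325 ≈ 1.03 t C/ha/yr

1.03 t C/ha/yr


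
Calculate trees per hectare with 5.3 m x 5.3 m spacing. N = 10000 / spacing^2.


N = 10000 / 5.3^2 = 10000 / 28.09 = 355.999 ≈ 356 trees/ha

356 trees/ha


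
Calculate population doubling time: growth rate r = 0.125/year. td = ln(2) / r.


td = ln(2) / 0.125 = 0.693147 / 0.125 = 5.54518 ≈ 5.5 years

5.5 years


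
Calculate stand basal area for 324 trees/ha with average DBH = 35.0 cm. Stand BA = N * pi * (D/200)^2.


(D/200)^2 = (35.0/200)^2 = 0.175^2 = 0.030625
Individual BA = 3.141593 * 0.030625 = 0.0962113 m^2
Stand BA = 324 * 0.0962113 = 31.1725 ≈ 31.17 m^2/ha

31.17 m^2/ha


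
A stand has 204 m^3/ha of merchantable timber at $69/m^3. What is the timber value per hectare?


Value = 204 * 69 = $14076/ha

$14076/ha


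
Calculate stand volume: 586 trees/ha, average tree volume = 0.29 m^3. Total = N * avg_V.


V_stand = 586 * 0.29 = 169.94 ≈ 169.9 m^3/ha

169.9 m^3/ha


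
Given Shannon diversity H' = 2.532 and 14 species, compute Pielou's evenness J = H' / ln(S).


ln(14) = 2.63906
J = H' / ln(S) = 2.532 / 2.63906 = 0.959433 ≈ 0.9594

0.9594


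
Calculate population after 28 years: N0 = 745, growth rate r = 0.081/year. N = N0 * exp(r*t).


r*t = 0.081 * 28 = 2.268
exp(2.268) = 9.66006
N = 745 * 9.66006 = 7196.74 ≈ 7197

7197


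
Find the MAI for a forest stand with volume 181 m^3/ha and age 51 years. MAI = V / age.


MAI = 181 / 51 = 3.5490 ≈ 3.55 m^3/ha/yr

3.55 m^3/ha/yr


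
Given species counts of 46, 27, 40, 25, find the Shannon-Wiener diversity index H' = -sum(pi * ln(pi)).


Total N = 46 + 27 + 40 + 25 = 138
Per-species terms:
  p = 46/138 = 0.333333; ln(p) = -1.098613; p*ln(p) = 0.333333 * (-1.098613) = -0.366204
  p = 27/138 = 0.195652; ln(p) = -1.631418; p*ln(p) = 0.195652 * (-1.631418) = -0.319190
  p = 40/138 = 0.289855; ln(p) = -1.238374; p*ln(p) = 0.289855 * (-1.238374) = -0.358949
  p = 25/138 = 0.181159; ln(p) = -1.708380; p*ln(p) = 0.181159 * (-1.708380) = -0.309488
sum(p*ln(p)) = (-0.366204) + (-0.319190) + (-0.358949) + (-0.309488) = -1.353831
H' = -(-1.353831) = 1.353831 ≈ 1.3538

1.3538


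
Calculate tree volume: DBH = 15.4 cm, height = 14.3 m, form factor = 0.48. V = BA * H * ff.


(D/200)^2 = (15.4/200)^2 = 0.077^2 = 0.005929
BA = 3.141593 * 0.005929 = 0.0186265 m^2
V = 0.0186265 * 14.3 * 0.48 = 0.127852 ≈ 0.128 m^3

0.128 m^3


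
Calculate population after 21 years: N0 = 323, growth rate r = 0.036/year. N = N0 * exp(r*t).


r*t = 0.036 * 21 = 0.756
exp(0.756) = 2.12974
N = 323 * 2.12974 = 687.906 ≈ 688

688


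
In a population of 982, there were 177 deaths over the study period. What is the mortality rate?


Mortality rate = 177 / 982 = 0.180244 ≈ 0.1802

0.1802


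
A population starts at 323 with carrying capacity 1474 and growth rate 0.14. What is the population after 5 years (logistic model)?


(K - N0)/N0 = (1474 - 323)/323 = 1151/323 = 3.56347
r*t = 0.14 * 5 = 0.7; exp(-0.7) = 0.496585
3.56347 * 0.496585 = 1.76957
1 + 1.76957 = 2.76957
N = 1474 / 2.76957 = 532.213 ≈ 532

532


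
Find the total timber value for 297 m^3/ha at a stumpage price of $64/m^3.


Value = 297 * 64 = $19008/ha

$19008/ha


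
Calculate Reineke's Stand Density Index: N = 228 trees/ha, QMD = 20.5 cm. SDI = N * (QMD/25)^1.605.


QMD/25 = 20.5/25 = 0.82
(0.82)^1.605 = exp(1.605 * ln(0.82)) = exp(1.605 * (-0.198451)) = exp(-0.318514) = 0.727229
SDI = 228 * 0.727229 = 165.808 ≈ 166

166


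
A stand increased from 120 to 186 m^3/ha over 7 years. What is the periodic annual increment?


PAI = (V2 - V1) / period = (186 - 120) / 7 = 66 / 7 = 9.4286 ≈ 9.43 m^3/ha/yr

9.43 m^3/ha/yr


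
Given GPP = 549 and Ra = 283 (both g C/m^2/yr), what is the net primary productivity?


NPP = GPP - Ra = 549 - 283 = 266 g C/m^2/yr

266 g C/m^2/yr


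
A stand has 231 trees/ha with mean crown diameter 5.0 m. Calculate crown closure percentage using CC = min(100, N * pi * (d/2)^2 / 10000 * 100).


(d/2)^2 = (5.0/2)^2 = 2.5^2 = 6.25
Crown area = 3.141593 * 6.25 = 19.6350 m^2
N * area / 10000 * 100 = 231 * 19.6350 / 10000 * 100 = 45.3569
CC = min(100, 45.3569) = 45.3569 ≈ 45.4%

45.4%


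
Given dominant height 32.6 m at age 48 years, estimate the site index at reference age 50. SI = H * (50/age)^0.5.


50/48 = 1.04167
(1.04167)^0.5 = 1.02062
SI = 32.6 * 1.02062 = 33.2722 ≈ 33.3 m

33.3 m


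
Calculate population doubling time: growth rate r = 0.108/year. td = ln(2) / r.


td = ln(2) / 0.108 = 0.693147 / 0.108 = 6.41803 ≈ 6.4 years

6.4 years


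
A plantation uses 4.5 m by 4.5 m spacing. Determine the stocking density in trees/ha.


N = 10000 / 4.5^2 = 10000 / 20.25 = 493.827 ≈ 494 trees/ha

494 trees/ha


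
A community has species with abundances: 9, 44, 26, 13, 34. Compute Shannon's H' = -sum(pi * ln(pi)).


Total N = 9 + 44 + 26 + 13 + 34 = 126
Per-species terms:
  p = 9/126 = 0.071429; ln(p) = -2.639051; p*ln(p) = 0.071429 * (-2.639051) = -0.188505
  p = 44/126 = 0.349206; ln(p) = -1.052093; p*ln(p) = 0.349206 * (-1.052093) = -0.367397
  p = 26/126 = 0.206349; ln(p) = -1.578186; p*ln(p) = 0.206349 * (-1.578186) = -0.325657
  p = 13/126 = 0.103175; ln(p) = -2.271329; p*ln(p) = 0.103175 * (-2.271329) = -0.234344
  p = 34/126 = 0.269841; ln(p) = -1.309922; p*ln(p) = 0.269841 * (-1.309922) = -0.353471
sum(p*ln(p)) = (-0.188505) + (-0.367397) + (-0.325657) + (-0.234344) + (-0.353471) = -1.469374
H' = -(-1.469374) = 1.469374 ≈ 1.4694

1.4694


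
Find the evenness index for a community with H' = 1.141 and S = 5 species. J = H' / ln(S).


ln(5) = 1.60944
J = H' / ln(S) = 1.141 / 1.60944 = 0.708942 ≈ 0.7089

0.7089


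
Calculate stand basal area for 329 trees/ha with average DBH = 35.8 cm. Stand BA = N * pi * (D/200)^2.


(D/200)^2 = (35.8/200)^2 = 0.179^2 = 0.032041
Individual BA = 3.141593 * 0.032041 = 0.100660 m^2
Stand BA = 329 * 0.100660 = 33.1171 ≈ 33.12 m^2/ha

33.12 m^2/ha


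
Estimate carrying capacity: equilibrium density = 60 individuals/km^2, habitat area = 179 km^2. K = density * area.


K = 60 * 179 = 10740 individuals

10740 individuals


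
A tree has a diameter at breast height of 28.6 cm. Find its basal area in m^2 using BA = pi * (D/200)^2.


D/200 = 28.6/200 = 0.143 m
(D/200)^2 = 0.143^2 = 0.020449
BA = 3.141593 * 0.020449 = 0.0642424 ≈ 0.0642 m^2

0.0642 m^2


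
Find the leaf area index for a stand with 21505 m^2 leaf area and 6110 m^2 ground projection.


LAI = 21505 / 6110 = 3.5196 ≈ 3.52

3.52


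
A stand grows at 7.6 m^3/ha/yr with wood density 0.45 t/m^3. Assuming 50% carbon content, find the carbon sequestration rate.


C = 7.6 * 0.45 * 0.5 = 1.71 t C/ha/yr

1.71 t C/ha/yr


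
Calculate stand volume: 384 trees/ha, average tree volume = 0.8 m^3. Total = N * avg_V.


V_stand = 384 * 0.8 = 307.2 m^3/ha

307.2 m^3/ha


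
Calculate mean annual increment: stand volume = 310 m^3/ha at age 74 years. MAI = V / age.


MAI = 310 / 74 = 4.1892 ≈ 4.19 m^3/ha/yr

4.19 m^3/ha/yr


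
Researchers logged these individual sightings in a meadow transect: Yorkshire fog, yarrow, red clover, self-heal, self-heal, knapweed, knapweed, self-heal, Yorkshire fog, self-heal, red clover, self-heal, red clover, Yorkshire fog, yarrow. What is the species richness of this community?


Total individuals logged = 15
Distinct species (count of individuals): Yorkshire fog (3), yarrow (2), red clover (3), self-heal (5), knapweed (2)
Species richness = number of distinct species = 5

5


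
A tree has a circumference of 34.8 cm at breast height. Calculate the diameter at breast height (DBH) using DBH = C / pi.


DBH = C / pi = 34.8 / 3.141593 = 11.0772 ≈ 11.08 cm

11.08 cm


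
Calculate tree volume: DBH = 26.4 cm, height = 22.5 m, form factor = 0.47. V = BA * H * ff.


(D/200)^2 = (26.4/200)^2 = 0.132^2 = 0.017424
BA = 3.141593 * 0.017424 = 0.0547391 m^2
V = 0.0547391 * 22.5 * 0.47 = 0.578866 ≈ 0.579 m^3

0.579 m^3


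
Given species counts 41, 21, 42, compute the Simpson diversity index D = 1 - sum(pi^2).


Total N = 41 + 21 + 42 = 104
Per-species terms:
  p = 41/104 = 0.394231; p^2 = 0.394231^2 = 0.155418
  p = 21/104 = 0.201923; p^2 = 0.201923^2 = 0.040773
  p = 42/104 = 0.403846; p^2 = 0.403846^2 = 0.163092
sum(p^2) = 0.155418 + 0.040773 + 0.163092 = 0.359283
D = 1 - 0.359283 = 0.640717 ≈ 0.6407

0.6407


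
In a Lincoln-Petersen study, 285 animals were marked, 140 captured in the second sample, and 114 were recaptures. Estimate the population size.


N = M * C / R = 285 * 140 / 114 = 39900 / 114 = 350

350 individuals


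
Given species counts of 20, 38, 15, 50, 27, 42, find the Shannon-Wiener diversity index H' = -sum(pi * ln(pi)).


Total N = 20 + 38 + 15 + 50 + 27 + 42 = 192
Per-species terms:
  p = 20/192 = 0.104167; ln(p) = -2.261760; p*ln(p) = 0.104167 * (-2.261760) = -0.235601
  p = 38/192 = 0.197917; ln(p) = -1.619908; p*ln(p) = 0.197917 * (-1.619908) = -0.320607
  p = 15/192 = 0.078125; ln(p) = -2.549445; p*ln(p) = 0.078125 * (-2.549445) = -0.199175
  p = 50/192 = 0.260417; ln(p) = -1.345471; p*ln(p) = 0.260417 * (-1.345471) = -0.350384
  p = 27/192 = 0.140625; ln(p) = -1.961659; p*ln(p) = 0.140625 * (-1.961659) = -0.275858
  p = 42/192 = 0.218750; ln(p) = -1.519826; p*ln(p) = 0.218750 * (-1.519826) = -0.332462
sum(p*ln(p)) = (-0.235601) + (-0.320607) + (-0.199175) + (-0.350384) + (-0.275858) + (-0.332462) = -1.714087
H' = -(-1.714087) = 1.714087 ≈ 1.7141

1.7141


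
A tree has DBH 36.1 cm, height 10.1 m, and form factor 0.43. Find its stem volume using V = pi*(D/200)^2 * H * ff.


(D/200)^2 = (36.1/200)^2 = 0.1805^2 = 0.03258025
BA = 3.141593 * 0.03258025 = 0.102354 m^2
V = 0.102354 * 10.1 * 0.43 = 0.444523 ≈ 0.445 m^3

0.445 m^3


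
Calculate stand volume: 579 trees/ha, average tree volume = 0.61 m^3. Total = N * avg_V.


V_stand = 579 * 0.61 = 353.19 ≈ 353.2 m^3/ha

353.2 m^3/ha


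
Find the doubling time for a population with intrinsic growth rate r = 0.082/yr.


td = ln(2) / 0.082 = 0.693147 / 0.082 = 8.45301 ≈ 8.5 years

8.5 years


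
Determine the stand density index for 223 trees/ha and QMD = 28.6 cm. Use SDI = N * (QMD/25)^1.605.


QMD/25 = 28.6/25 = 1.144
(1.144)^1.605 = exp(1.605 * ln(1.144)) = exp(1.605 * 0.134531) = exp(0.215922) = 1.24101
SDI = 223 * 1.24101 = 276.745 ≈ 277

277


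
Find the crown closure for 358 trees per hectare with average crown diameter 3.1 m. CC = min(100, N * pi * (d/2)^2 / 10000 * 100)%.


(d/2)^2 = (3.1/2)^2 = 1.55^2 = 2.4025
Crown area = 3.141593 * 2.4025 = 7.54768 m^2
N * area / 10000 * 100 = 358 * 7.54768 / 10000 * 100 = 27.0207
CC = min(100, 27.0207) = 27.0207 ≈ 27.0%

27.0%


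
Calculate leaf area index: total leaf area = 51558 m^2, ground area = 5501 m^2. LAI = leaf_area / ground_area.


LAI = 51558 / 5501 = 9.3725 ≈ 9.37

9.37


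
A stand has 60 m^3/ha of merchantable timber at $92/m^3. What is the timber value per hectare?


Value = 60 * 92 = $5520/ha

$5520/ha


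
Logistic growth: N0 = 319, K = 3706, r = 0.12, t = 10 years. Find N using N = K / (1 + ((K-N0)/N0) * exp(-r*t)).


(K - N0)/N0 = (3706 - 319)/319 = 3387/319 = 10.6176
r*t = 0.12 * 10 = 1.2; exp(-1.2) = 0.301194
10.6176 * 0.301194 = 3.19796
1 + 3.19796 = 4.19796
N = 3706 / 4.19796 = 882.810 ≈ 883

883


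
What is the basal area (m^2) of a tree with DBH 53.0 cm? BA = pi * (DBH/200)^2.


D/200 = 53.0/200 = 0.265 m
(D/200)^2 = 0.265^2 = 0.070225
BA = 3.141593 * 0.070225 = 0.220618 ≈ 0.2206 m^2

0.2206 m^2


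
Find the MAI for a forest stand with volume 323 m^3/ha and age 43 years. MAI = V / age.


MAI = 323 / 43 = 7.5116 ≈ 7.51 m^3/ha/yr

7.51 m^3/ha/yr


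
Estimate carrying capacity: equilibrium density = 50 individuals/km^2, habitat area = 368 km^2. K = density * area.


K = 50 * 368 = 18400 individuals

18400 individuals


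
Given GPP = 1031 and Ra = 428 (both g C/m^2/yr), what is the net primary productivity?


NPP = GPP - Ra = 1031 - 428 = 603 g C/m^2/yr

603 g C/m^2/yr


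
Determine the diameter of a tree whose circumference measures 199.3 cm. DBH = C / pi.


DBH = C / pi = 199.3 / 3.141593 = 63.4392 ≈ 63.44 cm

63.44 cm


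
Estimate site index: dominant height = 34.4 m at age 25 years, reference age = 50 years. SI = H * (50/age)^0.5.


50/25 = 2.00000
(2.00000)^0.5 = 1.41421
SI = 34.4 * 1.41421 = 48.6488 ≈ 48.6 m

48.6 m


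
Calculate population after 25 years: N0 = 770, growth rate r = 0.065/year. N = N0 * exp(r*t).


r*t = 0.065 * 25 = 1.625
exp(1.625) = 5.07842
N = 770 * 5.07842 = 3910.38 ≈ 3910

3910


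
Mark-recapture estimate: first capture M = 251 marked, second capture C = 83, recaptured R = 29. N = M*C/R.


N = M * C / R = 251 * 83 / 29 = 20833 / 29 = 718.38 ≈ 718

718 individuals


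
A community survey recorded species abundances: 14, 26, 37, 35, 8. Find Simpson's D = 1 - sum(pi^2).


Total N = 14 + 26 + 37 + 35 + 8 = 120
Per-species terms:
  p = 14/120 = 0.116667; p^2 = 0.116667^2 = 0.013611
  p = 26/120 = 0.216667; p^2 = 0.216667^2 = 0.046945
  p = 37/120 = 0.308333; p^2 = 0.308333^2 = 0.095069
  p = 35/120 = 0.291667; p^2 = 0.291667^2 = 0.085070
  p = 8/120 = 0.066667; p^2 = 0.066667^2 = 0.004444
sum(p^2) = 0.013611 + 0.046945 + 0.095069 + 0.085070 + 0.004444 = 0.245139
D = 1 - 0.245139 = 0.754861 ≈ 0.7549

0.7549


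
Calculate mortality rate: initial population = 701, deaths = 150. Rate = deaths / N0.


Mortality rate = 150 / 701 = 0.213980 ≈ 0.2140

0.2140


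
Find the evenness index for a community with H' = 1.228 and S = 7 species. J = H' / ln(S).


ln(7) = 1.94591
J = H' / ln(S) = 1.228 / 1.94591 = 0.631067 ≈ 0.6311

0.6311


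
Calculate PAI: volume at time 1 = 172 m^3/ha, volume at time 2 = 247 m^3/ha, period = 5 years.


PAI = (V2 - V1) / period = (247 - 172) / 5 = 75 / 5 = 15.00 m^3/ha/yr

15.00 m^3/ha/yr


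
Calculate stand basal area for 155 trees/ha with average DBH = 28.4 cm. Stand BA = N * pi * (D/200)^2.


(D/200)^2 = (28.4/200)^2 = 0.142^2 = 0.020164
Individual BA = 3.141593 * 0.020164 = 0.0633471 m^2
Stand BA = 155 * 0.0633471 = 9.81880 ≈ 9.82 m^2/ha

9.82 m^2/ha


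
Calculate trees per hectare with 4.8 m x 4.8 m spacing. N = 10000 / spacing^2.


N = 10000 / 4.8^2 = 10000 / 23.04 = 434.028 ≈ 434 trees/ha

434 trees/ha
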